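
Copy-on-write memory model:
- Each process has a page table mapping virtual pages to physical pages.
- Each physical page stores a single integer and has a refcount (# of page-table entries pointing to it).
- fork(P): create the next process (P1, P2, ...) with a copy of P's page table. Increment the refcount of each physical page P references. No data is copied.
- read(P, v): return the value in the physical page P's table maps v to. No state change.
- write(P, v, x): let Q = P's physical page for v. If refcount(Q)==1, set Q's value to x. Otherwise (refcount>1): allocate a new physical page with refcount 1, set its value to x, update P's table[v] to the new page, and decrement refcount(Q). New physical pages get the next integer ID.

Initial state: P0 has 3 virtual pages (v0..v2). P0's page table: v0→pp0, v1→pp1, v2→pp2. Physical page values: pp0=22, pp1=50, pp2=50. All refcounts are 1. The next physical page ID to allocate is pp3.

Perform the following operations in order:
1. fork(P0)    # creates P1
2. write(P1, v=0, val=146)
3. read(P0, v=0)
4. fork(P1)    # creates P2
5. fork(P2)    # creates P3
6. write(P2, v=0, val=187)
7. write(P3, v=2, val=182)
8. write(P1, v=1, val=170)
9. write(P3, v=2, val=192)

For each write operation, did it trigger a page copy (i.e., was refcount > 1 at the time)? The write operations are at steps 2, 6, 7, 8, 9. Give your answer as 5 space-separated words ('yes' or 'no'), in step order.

Op 1: fork(P0) -> P1. 3 ppages; refcounts: pp0:2 pp1:2 pp2:2
Op 2: write(P1, v0, 146). refcount(pp0)=2>1 -> COPY to pp3. 4 ppages; refcounts: pp0:1 pp1:2 pp2:2 pp3:1
Op 3: read(P0, v0) -> 22. No state change.
Op 4: fork(P1) -> P2. 4 ppages; refcounts: pp0:1 pp1:3 pp2:3 pp3:2
Op 5: fork(P2) -> P3. 4 ppages; refcounts: pp0:1 pp1:4 pp2:4 pp3:3
Op 6: write(P2, v0, 187). refcount(pp3)=3>1 -> COPY to pp4. 5 ppages; refcounts: pp0:1 pp1:4 pp2:4 pp3:2 pp4:1
Op 7: write(P3, v2, 182). refcount(pp2)=4>1 -> COPY to pp5. 6 ppages; refcounts: pp0:1 pp1:4 pp2:3 pp3:2 pp4:1 pp5:1
Op 8: write(P1, v1, 170). refcount(pp1)=4>1 -> COPY to pp6. 7 ppages; refcounts: pp0:1 pp1:3 pp2:3 pp3:2 pp4:1 pp5:1 pp6:1
Op 9: write(P3, v2, 192). refcount(pp5)=1 -> write in place. 7 ppages; refcounts: pp0:1 pp1:3 pp2:3 pp3:2 pp4:1 pp5:1 pp6:1

yes yes yes yes no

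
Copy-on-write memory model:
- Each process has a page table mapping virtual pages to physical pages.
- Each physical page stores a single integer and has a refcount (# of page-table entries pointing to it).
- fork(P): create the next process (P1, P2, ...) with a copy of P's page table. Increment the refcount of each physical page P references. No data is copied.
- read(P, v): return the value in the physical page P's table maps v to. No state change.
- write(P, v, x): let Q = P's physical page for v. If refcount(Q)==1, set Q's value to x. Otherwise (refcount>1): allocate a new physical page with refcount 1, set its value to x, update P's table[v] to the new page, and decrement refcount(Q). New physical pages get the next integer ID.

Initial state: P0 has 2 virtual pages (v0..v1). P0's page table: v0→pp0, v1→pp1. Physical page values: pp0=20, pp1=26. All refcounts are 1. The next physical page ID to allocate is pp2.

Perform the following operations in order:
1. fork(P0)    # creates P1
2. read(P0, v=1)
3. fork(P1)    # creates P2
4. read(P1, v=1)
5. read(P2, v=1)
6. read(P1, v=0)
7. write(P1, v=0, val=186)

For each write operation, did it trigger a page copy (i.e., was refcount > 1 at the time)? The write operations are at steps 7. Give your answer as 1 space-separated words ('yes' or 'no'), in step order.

Op 1: fork(P0) -> P1. 2 ppages; refcounts: pp0:2 pp1:2
Op 2: read(P0, v1) -> 26. No state change.
Op 3: fork(P1) -> P2. 2 ppages; refcounts: pp0:3 pp1:3
Op 4: read(P1, v1) -> 26. No state change.
Op 5: read(P2, v1) -> 26. No state change.
Op 6: read(P1, v0) -> 20. No state change.
Op 7: write(P1, v0, 186). refcount(pp0)=3>1 -> COPY to pp2. 3 ppages; refcounts: pp0:2 pp1:3 pp2:1

yes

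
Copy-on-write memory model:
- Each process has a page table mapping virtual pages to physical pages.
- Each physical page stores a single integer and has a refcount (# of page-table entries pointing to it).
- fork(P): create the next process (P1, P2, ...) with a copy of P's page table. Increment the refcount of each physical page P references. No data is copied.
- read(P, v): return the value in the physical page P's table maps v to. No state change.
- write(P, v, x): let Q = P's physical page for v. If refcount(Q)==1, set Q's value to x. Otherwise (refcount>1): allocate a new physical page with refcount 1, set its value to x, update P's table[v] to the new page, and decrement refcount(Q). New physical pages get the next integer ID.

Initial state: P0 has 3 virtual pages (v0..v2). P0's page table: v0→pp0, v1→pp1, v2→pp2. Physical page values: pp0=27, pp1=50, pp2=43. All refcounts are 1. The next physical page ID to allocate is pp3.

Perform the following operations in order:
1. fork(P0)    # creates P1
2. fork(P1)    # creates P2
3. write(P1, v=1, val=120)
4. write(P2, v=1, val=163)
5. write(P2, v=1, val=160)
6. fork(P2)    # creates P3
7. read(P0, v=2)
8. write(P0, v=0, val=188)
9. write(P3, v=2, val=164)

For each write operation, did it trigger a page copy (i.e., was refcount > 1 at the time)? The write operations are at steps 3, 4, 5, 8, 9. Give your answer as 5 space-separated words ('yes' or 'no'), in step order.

Op 1: fork(P0) -> P1. 3 ppages; refcounts: pp0:2 pp1:2 pp2:2
Op 2: fork(P1) -> P2. 3 ppages; refcounts: pp0:3 pp1:3 pp2:3
Op 3: write(P1, v1, 120). refcount(pp1)=3>1 -> COPY to pp3. 4 ppages; refcounts: pp0:3 pp1:2 pp2:3 pp3:1
Op 4: write(P2, v1, 163). refcount(pp1)=2>1 -> COPY to pp4. 5 ppages; refcounts: pp0:3 pp1:1 pp2:3 pp3:1 pp4:1
Op 5: write(P2, v1, 160). refcount(pp4)=1 -> write in place. 5 ppages; refcounts: pp0:3 pp1:1 pp2:3 pp3:1 pp4:1
Op 6: fork(P2) -> P3. 5 ppages; refcounts: pp0:4 pp1:1 pp2:4 pp3:1 pp4:2
Op 7: read(P0, v2) -> 43. No state change.
Op 8: write(P0, v0, 188). refcount(pp0)=4>1 -> COPY to pp5. 6 ppages; refcounts: pp0:3 pp1:1 pp2:4 pp3:1 pp4:2 pp5:1
Op 9: write(P3, v2, 164). refcount(pp2)=4>1 -> COPY to pp6. 7 ppages; refcounts: pp0:3 pp1:1 pp2:3 pp3:1 pp4:2 pp5:1 pp6:1

yes yes no yes yes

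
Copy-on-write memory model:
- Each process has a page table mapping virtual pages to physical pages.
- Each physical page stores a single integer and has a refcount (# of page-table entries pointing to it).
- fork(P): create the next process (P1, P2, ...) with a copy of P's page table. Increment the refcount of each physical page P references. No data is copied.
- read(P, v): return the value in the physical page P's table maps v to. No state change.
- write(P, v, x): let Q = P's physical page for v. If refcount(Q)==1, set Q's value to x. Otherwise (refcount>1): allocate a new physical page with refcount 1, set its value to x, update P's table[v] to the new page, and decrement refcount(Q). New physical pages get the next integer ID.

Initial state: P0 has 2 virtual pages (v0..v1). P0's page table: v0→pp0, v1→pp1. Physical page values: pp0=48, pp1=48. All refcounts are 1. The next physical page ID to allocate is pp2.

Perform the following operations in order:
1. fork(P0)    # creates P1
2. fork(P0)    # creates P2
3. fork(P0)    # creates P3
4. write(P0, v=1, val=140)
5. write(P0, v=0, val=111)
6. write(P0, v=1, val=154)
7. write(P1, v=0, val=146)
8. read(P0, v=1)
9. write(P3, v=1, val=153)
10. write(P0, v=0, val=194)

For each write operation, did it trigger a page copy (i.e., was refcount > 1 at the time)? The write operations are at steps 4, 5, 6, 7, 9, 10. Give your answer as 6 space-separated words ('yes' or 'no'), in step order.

Op 1: fork(P0) -> P1. 2 ppages; refcounts: pp0:2 pp1:2
Op 2: fork(P0) -> P2. 2 ppages; refcounts: pp0:3 pp1:3
Op 3: fork(P0) -> P3. 2 ppages; refcounts: pp0:4 pp1:4
Op 4: write(P0, v1, 140). refcount(pp1)=4>1 -> COPY to pp2. 3 ppages; refcounts: pp0:4 pp1:3 pp2:1
Op 5: write(P0, v0, 111). refcount(pp0)=4>1 -> COPY to pp3. 4 ppages; refcounts: pp0:3 pp1:3 pp2:1 pp3:1
Op 6: write(P0, v1, 154). refcount(pp2)=1 -> write in place. 4 ppages; refcounts: pp0:3 pp1:3 pp2:1 pp3:1
Op 7: write(P1, v0, 146). refcount(pp0)=3>1 -> COPY to pp4. 5 ppages; refcounts: pp0:2 pp1:3 pp2:1 pp3:1 pp4:1
Op 8: read(P0, v1) -> 154. No state change.
Op 9: write(P3, v1, 153). refcount(pp1)=3>1 -> COPY to pp5. 6 ppages; refcounts: pp0:2 pp1:2 pp2:1 pp3:1 pp4:1 pp5:1
Op 10: write(P0, v0, 194). refcount(pp3)=1 -> write in place. 6 ppages; refcounts: pp0:2 pp1:2 pp2:1 pp3:1 pp4:1 pp5:1

yes yes no yes yes no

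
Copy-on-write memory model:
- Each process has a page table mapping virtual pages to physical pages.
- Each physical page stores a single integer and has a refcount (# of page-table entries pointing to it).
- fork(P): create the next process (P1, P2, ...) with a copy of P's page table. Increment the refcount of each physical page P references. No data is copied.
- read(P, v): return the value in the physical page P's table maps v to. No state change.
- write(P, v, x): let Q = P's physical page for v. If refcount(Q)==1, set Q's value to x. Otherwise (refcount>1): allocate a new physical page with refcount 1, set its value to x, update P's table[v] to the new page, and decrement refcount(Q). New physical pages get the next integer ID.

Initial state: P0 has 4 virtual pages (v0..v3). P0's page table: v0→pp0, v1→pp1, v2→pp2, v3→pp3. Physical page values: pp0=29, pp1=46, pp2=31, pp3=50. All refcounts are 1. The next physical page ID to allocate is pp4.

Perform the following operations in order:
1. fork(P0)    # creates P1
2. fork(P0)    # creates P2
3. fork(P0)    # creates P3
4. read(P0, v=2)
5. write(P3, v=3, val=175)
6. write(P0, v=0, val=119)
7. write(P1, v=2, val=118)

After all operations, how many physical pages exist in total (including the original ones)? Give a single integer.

Op 1: fork(P0) -> P1. 4 ppages; refcounts: pp0:2 pp1:2 pp2:2 pp3:2
Op 2: fork(P0) -> P2. 4 ppages; refcounts: pp0:3 pp1:3 pp2:3 pp3:3
Op 3: fork(P0) -> P3. 4 ppages; refcounts: pp0:4 pp1:4 pp2:4 pp3:4
Op 4: read(P0, v2) -> 31. No state change.
Op 5: write(P3, v3, 175). refcount(pp3)=4>1 -> COPY to pp4. 5 ppages; refcounts: pp0:4 pp1:4 pp2:4 pp3:3 pp4:1
Op 6: write(P0, v0, 119). refcount(pp0)=4>1 -> COPY to pp5. 6 ppages; refcounts: pp0:3 pp1:4 pp2:4 pp3:3 pp4:1 pp5:1
Op 7: write(P1, v2, 118). refcount(pp2)=4>1 -> COPY to pp6. 7 ppages; refcounts: pp0:3 pp1:4 pp2:3 pp3:3 pp4:1 pp5:1 pp6:1

Answer: 7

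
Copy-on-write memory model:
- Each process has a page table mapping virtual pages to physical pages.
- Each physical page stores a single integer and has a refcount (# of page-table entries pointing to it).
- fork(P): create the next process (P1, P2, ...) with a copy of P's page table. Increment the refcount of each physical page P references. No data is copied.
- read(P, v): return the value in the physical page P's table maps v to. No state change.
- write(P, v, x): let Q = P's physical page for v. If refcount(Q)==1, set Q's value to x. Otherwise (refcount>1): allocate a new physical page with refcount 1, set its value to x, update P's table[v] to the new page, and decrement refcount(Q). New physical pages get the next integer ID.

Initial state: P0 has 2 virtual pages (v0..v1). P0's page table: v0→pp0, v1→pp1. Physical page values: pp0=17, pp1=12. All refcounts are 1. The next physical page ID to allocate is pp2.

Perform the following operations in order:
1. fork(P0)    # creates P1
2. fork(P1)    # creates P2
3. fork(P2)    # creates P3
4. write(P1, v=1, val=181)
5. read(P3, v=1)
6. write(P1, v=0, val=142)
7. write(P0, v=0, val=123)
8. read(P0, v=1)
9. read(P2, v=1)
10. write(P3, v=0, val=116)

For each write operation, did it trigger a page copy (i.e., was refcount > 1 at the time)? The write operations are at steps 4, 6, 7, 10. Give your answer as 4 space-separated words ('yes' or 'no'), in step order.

Op 1: fork(P0) -> P1. 2 ppages; refcounts: pp0:2 pp1:2
Op 2: fork(P1) -> P2. 2 ppages; refcounts: pp0:3 pp1:3
Op 3: fork(P2) -> P3. 2 ppages; refcounts: pp0:4 pp1:4
Op 4: write(P1, v1, 181). refcount(pp1)=4>1 -> COPY to pp2. 3 ppages; refcounts: pp0:4 pp1:3 pp2:1
Op 5: read(P3, v1) -> 12. No state change.
Op 6: write(P1, v0, 142). refcount(pp0)=4>1 -> COPY to pp3. 4 ppages; refcounts: pp0:3 pp1:3 pp2:1 pp3:1
Op 7: write(P0, v0, 123). refcount(pp0)=3>1 -> COPY to pp4. 5 ppages; refcounts: pp0:2 pp1:3 pp2:1 pp3:1 pp4:1
Op 8: read(P0, v1) -> 12. No state change.
Op 9: read(P2, v1) -> 12. No state change.
Op 10: write(P3, v0, 116). refcount(pp0)=2>1 -> COPY to pp5. 6 ppages; refcounts: pp0:1 pp1:3 pp2:1 pp3:1 pp4:1 pp5:1

yes yes yes yes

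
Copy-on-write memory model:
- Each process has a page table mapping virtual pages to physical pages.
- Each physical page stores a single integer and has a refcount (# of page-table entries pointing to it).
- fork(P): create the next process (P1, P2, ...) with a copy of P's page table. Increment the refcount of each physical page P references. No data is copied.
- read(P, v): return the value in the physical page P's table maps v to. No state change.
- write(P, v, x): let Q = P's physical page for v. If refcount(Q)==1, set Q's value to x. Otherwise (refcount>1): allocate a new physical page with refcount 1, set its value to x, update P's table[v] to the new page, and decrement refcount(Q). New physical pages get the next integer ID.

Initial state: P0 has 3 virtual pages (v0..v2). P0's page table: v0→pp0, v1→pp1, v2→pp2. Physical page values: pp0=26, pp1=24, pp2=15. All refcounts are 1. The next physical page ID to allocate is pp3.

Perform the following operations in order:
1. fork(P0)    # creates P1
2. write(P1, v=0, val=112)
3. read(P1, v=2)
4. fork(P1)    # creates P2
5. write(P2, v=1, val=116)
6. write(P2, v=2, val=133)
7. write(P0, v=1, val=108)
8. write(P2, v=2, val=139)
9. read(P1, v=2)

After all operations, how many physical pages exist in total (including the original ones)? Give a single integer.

Op 1: fork(P0) -> P1. 3 ppages; refcounts: pp0:2 pp1:2 pp2:2
Op 2: write(P1, v0, 112). refcount(pp0)=2>1 -> COPY to pp3. 4 ppages; refcounts: pp0:1 pp1:2 pp2:2 pp3:1
Op 3: read(P1, v2) -> 15. No state change.
Op 4: fork(P1) -> P2. 4 ppages; refcounts: pp0:1 pp1:3 pp2:3 pp3:2
Op 5: write(P2, v1, 116). refcount(pp1)=3>1 -> COPY to pp4. 5 ppages; refcounts: pp0:1 pp1:2 pp2:3 pp3:2 pp4:1
Op 6: write(P2, v2, 133). refcount(pp2)=3>1 -> COPY to pp5. 6 ppages; refcounts: pp0:1 pp1:2 pp2:2 pp3:2 pp4:1 pp5:1
Op 7: write(P0, v1, 108). refcount(pp1)=2>1 -> COPY to pp6. 7 ppages; refcounts: pp0:1 pp1:1 pp2:2 pp3:2 pp4:1 pp5:1 pp6:1
Op 8: write(P2, v2, 139). refcount(pp5)=1 -> write in place. 7 ppages; refcounts: pp0:1 pp1:1 pp2:2 pp3:2 pp4:1 pp5:1 pp6:1
Op 9: read(P1, v2) -> 15. No state change.

Answer: 7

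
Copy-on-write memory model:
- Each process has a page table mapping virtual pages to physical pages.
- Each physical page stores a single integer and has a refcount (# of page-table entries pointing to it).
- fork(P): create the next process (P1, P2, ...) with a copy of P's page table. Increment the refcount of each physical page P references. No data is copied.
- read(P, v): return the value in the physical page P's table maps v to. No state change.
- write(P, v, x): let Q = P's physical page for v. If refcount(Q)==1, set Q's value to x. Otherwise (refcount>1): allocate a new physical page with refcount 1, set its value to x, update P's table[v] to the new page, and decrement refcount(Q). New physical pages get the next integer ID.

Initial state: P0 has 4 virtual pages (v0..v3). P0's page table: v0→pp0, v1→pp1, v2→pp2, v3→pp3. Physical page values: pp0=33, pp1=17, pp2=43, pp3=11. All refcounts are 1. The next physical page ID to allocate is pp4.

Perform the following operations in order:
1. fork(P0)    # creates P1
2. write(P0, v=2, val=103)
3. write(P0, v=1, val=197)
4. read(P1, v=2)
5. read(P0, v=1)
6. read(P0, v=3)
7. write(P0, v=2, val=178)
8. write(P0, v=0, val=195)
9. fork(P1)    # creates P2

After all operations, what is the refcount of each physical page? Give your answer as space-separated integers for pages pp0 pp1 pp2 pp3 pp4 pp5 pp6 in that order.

Op 1: fork(P0) -> P1. 4 ppages; refcounts: pp0:2 pp1:2 pp2:2 pp3:2
Op 2: write(P0, v2, 103). refcount(pp2)=2>1 -> COPY to pp4. 5 ppages; refcounts: pp0:2 pp1:2 pp2:1 pp3:2 pp4:1
Op 3: write(P0, v1, 197). refcount(pp1)=2>1 -> COPY to pp5. 6 ppages; refcounts: pp0:2 pp1:1 pp2:1 pp3:2 pp4:1 pp5:1
Op 4: read(P1, v2) -> 43. No state change.
Op 5: read(P0, v1) -> 197. No state change.
Op 6: read(P0, v3) -> 11. No state change.
Op 7: write(P0, v2, 178). refcount(pp4)=1 -> write in place. 6 ppages; refcounts: pp0:2 pp1:1 pp2:1 pp3:2 pp4:1 pp5:1
Op 8: write(P0, v0, 195). refcount(pp0)=2>1 -> COPY to pp6. 7 ppages; refcounts: pp0:1 pp1:1 pp2:1 pp3:2 pp4:1 pp5:1 pp6:1
Op 9: fork(P1) -> P2. 7 ppages; refcounts: pp0:2 pp1:2 pp2:2 pp3:3 pp4:1 pp5:1 pp6:1

Answer: 2 2 2 3 1 1 1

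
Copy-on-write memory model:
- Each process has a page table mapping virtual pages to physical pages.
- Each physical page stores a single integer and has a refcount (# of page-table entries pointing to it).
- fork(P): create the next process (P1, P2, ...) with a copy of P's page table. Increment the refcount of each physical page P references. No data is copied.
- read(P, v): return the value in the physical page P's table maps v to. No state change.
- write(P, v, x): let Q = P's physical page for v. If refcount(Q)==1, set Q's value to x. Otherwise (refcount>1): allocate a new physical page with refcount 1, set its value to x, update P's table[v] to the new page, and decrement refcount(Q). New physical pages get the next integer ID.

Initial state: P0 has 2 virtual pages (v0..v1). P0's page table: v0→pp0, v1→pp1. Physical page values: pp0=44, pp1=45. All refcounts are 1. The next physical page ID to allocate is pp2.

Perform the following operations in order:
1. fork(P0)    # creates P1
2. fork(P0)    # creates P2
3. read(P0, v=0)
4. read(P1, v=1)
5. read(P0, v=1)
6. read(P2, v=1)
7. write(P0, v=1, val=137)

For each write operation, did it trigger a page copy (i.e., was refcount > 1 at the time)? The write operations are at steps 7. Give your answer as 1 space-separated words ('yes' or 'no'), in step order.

Op 1: fork(P0) -> P1. 2 ppages; refcounts: pp0:2 pp1:2
Op 2: fork(P0) -> P2. 2 ppages; refcounts: pp0:3 pp1:3
Op 3: read(P0, v0) -> 44. No state change.
Op 4: read(P1, v1) -> 45. No state change.
Op 5: read(P0, v1) -> 45. No state change.
Op 6: read(P2, v1) -> 45. No state change.
Op 7: write(P0, v1, 137). refcount(pp1)=3>1 -> COPY to pp2. 3 ppages; refcounts: pp0:3 pp1:2 pp2:1

yes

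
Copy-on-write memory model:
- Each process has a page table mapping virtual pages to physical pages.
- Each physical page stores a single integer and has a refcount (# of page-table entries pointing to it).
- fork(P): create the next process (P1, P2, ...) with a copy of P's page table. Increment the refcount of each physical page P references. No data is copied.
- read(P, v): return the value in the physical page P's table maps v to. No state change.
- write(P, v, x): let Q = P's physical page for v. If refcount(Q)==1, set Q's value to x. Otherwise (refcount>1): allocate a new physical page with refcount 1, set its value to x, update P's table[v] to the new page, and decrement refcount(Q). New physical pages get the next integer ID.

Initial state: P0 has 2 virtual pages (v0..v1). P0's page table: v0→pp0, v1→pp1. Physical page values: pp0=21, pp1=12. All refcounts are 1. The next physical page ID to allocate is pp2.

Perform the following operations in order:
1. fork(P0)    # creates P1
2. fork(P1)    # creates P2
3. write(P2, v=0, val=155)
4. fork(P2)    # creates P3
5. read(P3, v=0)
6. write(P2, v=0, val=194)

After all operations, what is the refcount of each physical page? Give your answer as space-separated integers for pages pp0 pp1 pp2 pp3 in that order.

Op 1: fork(P0) -> P1. 2 ppages; refcounts: pp0:2 pp1:2
Op 2: fork(P1) -> P2. 2 ppages; refcounts: pp0:3 pp1:3
Op 3: write(P2, v0, 155). refcount(pp0)=3>1 -> COPY to pp2. 3 ppages; refcounts: pp0:2 pp1:3 pp2:1
Op 4: fork(P2) -> P3. 3 ppages; refcounts: pp0:2 pp1:4 pp2:2
Op 5: read(P3, v0) -> 155. No state change.
Op 6: write(P2, v0, 194). refcount(pp2)=2>1 -> COPY to pp3. 4 ppages; refcounts: pp0:2 pp1:4 pp2:1 pp3:1

Answer: 2 4 1 1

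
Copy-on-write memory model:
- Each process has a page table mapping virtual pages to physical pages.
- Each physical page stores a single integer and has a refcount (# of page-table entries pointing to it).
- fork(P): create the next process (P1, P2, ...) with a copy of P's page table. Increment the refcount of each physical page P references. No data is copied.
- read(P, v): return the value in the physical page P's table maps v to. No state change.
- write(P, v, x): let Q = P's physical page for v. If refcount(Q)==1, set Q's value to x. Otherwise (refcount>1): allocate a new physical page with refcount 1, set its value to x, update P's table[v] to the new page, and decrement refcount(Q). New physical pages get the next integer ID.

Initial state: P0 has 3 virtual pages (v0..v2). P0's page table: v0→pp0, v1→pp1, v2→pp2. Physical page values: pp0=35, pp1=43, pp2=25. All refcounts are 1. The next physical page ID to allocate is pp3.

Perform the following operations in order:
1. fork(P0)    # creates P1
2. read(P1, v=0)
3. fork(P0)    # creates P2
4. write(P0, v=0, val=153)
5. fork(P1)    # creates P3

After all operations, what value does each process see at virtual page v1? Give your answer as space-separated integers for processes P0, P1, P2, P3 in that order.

Op 1: fork(P0) -> P1. 3 ppages; refcounts: pp0:2 pp1:2 pp2:2
Op 2: read(P1, v0) -> 35. No state change.
Op 3: fork(P0) -> P2. 3 ppages; refcounts: pp0:3 pp1:3 pp2:3
Op 4: write(P0, v0, 153). refcount(pp0)=3>1 -> COPY to pp3. 4 ppages; refcounts: pp0:2 pp1:3 pp2:3 pp3:1
Op 5: fork(P1) -> P3. 4 ppages; refcounts: pp0:3 pp1:4 pp2:4 pp3:1
P0: v1 -> pp1 = 43
P1: v1 -> pp1 = 43
P2: v1 -> pp1 = 43
P3: v1 -> pp1 = 43

Answer: 43 43 43 43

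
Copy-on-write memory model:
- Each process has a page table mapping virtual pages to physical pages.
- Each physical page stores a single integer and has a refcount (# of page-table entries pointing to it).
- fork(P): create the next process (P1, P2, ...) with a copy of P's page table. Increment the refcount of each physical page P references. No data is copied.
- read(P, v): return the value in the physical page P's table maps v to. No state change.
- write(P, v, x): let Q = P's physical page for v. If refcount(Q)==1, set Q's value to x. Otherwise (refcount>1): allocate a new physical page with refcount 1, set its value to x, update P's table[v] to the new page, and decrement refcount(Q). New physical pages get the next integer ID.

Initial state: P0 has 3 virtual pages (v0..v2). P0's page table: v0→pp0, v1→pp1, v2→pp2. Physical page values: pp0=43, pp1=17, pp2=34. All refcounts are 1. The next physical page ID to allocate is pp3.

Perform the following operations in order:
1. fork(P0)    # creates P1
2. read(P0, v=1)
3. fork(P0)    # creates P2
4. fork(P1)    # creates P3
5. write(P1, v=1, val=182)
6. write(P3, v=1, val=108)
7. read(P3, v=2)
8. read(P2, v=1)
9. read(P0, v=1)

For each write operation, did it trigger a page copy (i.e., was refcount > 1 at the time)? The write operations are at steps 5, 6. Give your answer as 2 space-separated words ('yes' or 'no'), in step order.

Op 1: fork(P0) -> P1. 3 ppages; refcounts: pp0:2 pp1:2 pp2:2
Op 2: read(P0, v1) -> 17. No state change.
Op 3: fork(P0) -> P2. 3 ppages; refcounts: pp0:3 pp1:3 pp2:3
Op 4: fork(P1) -> P3. 3 ppages; refcounts: pp0:4 pp1:4 pp2:4
Op 5: write(P1, v1, 182). refcount(pp1)=4>1 -> COPY to pp3. 4 ppages; refcounts: pp0:4 pp1:3 pp2:4 pp3:1
Op 6: write(P3, v1, 108). refcount(pp1)=3>1 -> COPY to pp4. 5 ppages; refcounts: pp0:4 pp1:2 pp2:4 pp3:1 pp4:1
Op 7: read(P3, v2) -> 34. No state change.
Op 8: read(P2, v1) -> 17. No state change.
Op 9: read(P0, v1) -> 17. No state change.

yes yes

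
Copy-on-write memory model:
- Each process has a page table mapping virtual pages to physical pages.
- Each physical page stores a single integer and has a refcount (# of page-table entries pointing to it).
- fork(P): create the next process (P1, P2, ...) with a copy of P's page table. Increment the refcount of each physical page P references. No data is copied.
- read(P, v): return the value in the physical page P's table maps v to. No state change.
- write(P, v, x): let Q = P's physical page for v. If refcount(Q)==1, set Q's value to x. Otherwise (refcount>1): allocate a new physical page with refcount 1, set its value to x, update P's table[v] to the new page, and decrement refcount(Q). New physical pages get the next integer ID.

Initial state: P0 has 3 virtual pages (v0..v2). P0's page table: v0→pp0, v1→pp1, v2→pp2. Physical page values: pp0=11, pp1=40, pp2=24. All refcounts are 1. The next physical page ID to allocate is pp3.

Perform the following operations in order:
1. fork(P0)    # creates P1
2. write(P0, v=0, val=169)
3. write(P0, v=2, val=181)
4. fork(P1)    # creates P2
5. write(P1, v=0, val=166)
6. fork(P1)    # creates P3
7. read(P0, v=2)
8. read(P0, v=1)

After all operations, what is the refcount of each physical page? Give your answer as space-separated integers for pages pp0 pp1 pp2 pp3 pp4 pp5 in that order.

Op 1: fork(P0) -> P1. 3 ppages; refcounts: pp0:2 pp1:2 pp2:2
Op 2: write(P0, v0, 169). refcount(pp0)=2>1 -> COPY to pp3. 4 ppages; refcounts: pp0:1 pp1:2 pp2:2 pp3:1
Op 3: write(P0, v2, 181). refcount(pp2)=2>1 -> COPY to pp4. 5 ppages; refcounts: pp0:1 pp1:2 pp2:1 pp3:1 pp4:1
Op 4: fork(P1) -> P2. 5 ppages; refcounts: pp0:2 pp1:3 pp2:2 pp3:1 pp4:1
Op 5: write(P1, v0, 166). refcount(pp0)=2>1 -> COPY to pp5. 6 ppages; refcounts: pp0:1 pp1:3 pp2:2 pp3:1 pp4:1 pp5:1
Op 6: fork(P1) -> P3. 6 ppages; refcounts: pp0:1 pp1:4 pp2:3 pp3:1 pp4:1 pp5:2
Op 7: read(P0, v2) -> 181. No state change.
Op 8: read(P0, v1) -> 40. No state change.

Answer: 1 4 3 1 1 2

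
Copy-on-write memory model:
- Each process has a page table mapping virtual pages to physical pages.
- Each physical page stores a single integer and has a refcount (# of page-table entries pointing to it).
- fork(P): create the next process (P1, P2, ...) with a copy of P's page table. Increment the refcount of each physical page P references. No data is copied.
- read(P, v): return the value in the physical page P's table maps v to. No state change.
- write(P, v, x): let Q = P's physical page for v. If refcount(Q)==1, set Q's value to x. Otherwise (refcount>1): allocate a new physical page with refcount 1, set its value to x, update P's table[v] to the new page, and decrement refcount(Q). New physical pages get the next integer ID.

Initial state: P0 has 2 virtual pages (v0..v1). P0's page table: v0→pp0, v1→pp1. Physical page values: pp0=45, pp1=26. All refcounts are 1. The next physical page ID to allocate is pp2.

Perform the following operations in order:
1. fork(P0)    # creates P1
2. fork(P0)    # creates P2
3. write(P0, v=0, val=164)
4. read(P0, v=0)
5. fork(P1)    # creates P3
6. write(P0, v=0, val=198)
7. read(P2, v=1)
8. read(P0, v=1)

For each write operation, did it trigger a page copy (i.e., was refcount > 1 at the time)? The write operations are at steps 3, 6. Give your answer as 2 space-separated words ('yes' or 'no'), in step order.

Op 1: fork(P0) -> P1. 2 ppages; refcounts: pp0:2 pp1:2
Op 2: fork(P0) -> P2. 2 ppages; refcounts: pp0:3 pp1:3
Op 3: write(P0, v0, 164). refcount(pp0)=3>1 -> COPY to pp2. 3 ppages; refcounts: pp0:2 pp1:3 pp2:1
Op 4: read(P0, v0) -> 164. No state change.
Op 5: fork(P1) -> P3. 3 ppages; refcounts: pp0:3 pp1:4 pp2:1
Op 6: write(P0, v0, 198). refcount(pp2)=1 -> write in place. 3 ppages; refcounts: pp0:3 pp1:4 pp2:1
Op 7: read(P2, v1) -> 26. No state change.
Op 8: read(P0, v1) -> 26. No state change.

yes no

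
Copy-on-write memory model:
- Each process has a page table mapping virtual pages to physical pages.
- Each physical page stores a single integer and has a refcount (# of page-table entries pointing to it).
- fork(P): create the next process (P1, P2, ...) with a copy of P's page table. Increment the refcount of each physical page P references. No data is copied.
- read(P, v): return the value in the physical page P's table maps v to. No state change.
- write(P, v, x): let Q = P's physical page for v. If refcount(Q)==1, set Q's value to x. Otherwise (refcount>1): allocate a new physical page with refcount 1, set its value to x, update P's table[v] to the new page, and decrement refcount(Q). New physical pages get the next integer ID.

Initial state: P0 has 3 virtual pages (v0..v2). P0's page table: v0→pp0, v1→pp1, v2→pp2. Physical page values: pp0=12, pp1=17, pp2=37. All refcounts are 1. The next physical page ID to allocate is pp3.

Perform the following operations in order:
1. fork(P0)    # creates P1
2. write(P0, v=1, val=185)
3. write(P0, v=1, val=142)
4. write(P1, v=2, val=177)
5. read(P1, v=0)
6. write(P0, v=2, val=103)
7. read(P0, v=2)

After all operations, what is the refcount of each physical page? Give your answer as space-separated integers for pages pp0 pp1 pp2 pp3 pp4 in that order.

Answer: 2 1 1 1 1

Derivation:
Op 1: fork(P0) -> P1. 3 ppages; refcounts: pp0:2 pp1:2 pp2:2
Op 2: write(P0, v1, 185). refcount(pp1)=2>1 -> COPY to pp3. 4 ppages; refcounts: pp0:2 pp1:1 pp2:2 pp3:1
Op 3: write(P0, v1, 142). refcount(pp3)=1 -> write in place. 4 ppages; refcounts: pp0:2 pp1:1 pp2:2 pp3:1
Op 4: write(P1, v2, 177). refcount(pp2)=2>1 -> COPY to pp4. 5 ppages; refcounts: pp0:2 pp1:1 pp2:1 pp3:1 pp4:1
Op 5: read(P1, v0) -> 12. No state change.
Op 6: write(P0, v2, 103). refcount(pp2)=1 -> write in place. 5 ppages; refcounts: pp0:2 pp1:1 pp2:1 pp3:1 pp4:1
Op 7: read(P0, v2) -> 103. No state change.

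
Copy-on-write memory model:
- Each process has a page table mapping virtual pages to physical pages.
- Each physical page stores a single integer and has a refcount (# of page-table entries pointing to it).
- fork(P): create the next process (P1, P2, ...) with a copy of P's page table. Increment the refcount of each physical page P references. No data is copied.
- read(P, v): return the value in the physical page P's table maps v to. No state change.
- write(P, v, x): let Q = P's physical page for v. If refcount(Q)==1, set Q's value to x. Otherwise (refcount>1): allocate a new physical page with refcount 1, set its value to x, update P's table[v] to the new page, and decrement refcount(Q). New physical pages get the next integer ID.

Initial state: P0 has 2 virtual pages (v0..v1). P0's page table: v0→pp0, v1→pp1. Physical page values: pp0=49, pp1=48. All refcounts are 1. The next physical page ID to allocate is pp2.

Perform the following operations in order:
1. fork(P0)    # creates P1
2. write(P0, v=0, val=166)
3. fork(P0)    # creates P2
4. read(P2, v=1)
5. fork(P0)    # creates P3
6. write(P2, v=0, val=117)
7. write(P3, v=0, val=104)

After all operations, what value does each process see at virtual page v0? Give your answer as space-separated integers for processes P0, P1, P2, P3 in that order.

Op 1: fork(P0) -> P1. 2 ppages; refcounts: pp0:2 pp1:2
Op 2: write(P0, v0, 166). refcount(pp0)=2>1 -> COPY to pp2. 3 ppages; refcounts: pp0:1 pp1:2 pp2:1
Op 3: fork(P0) -> P2. 3 ppages; refcounts: pp0:1 pp1:3 pp2:2
Op 4: read(P2, v1) -> 48. No state change.
Op 5: fork(P0) -> P3. 3 ppages; refcounts: pp0:1 pp1:4 pp2:3
Op 6: write(P2, v0, 117). refcount(pp2)=3>1 -> COPY to pp3. 4 ppages; refcounts: pp0:1 pp1:4 pp2:2 pp3:1
Op 7: write(P3, v0, 104). refcount(pp2)=2>1 -> COPY to pp4. 5 ppages; refcounts: pp0:1 pp1:4 pp2:1 pp3:1 pp4:1
P0: v0 -> pp2 = 166
P1: v0 -> pp0 = 49
P2: v0 -> pp3 = 117
P3: v0 -> pp4 = 104

Answer: 166 49 117 104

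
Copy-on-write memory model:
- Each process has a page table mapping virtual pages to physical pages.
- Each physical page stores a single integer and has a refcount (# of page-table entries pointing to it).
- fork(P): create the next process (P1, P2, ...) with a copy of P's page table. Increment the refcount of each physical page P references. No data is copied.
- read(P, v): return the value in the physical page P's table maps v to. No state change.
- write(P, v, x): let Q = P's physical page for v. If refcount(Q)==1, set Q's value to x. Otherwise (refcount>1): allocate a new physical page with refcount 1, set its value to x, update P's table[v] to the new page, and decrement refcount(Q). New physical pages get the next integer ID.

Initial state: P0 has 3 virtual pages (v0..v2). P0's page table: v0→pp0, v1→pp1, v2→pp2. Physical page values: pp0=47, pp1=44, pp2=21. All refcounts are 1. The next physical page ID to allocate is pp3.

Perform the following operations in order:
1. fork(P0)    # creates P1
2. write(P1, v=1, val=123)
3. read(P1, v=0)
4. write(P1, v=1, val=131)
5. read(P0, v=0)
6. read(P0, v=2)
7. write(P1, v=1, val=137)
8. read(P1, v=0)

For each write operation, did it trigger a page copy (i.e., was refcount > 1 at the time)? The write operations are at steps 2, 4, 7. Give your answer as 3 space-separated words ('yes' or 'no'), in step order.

Op 1: fork(P0) -> P1. 3 ppages; refcounts: pp0:2 pp1:2 pp2:2
Op 2: write(P1, v1, 123). refcount(pp1)=2>1 -> COPY to pp3. 4 ppages; refcounts: pp0:2 pp1:1 pp2:2 pp3:1
Op 3: read(P1, v0) -> 47. No state change.
Op 4: write(P1, v1, 131). refcount(pp3)=1 -> write in place. 4 ppages; refcounts: pp0:2 pp1:1 pp2:2 pp3:1
Op 5: read(P0, v0) -> 47. No state change.
Op 6: read(P0, v2) -> 21. No state change.
Op 7: write(P1, v1, 137). refcount(pp3)=1 -> write in place. 4 ppages; refcounts: pp0:2 pp1:1 pp2:2 pp3:1
Op 8: read(P1, v0) -> 47. No state change.

yes no no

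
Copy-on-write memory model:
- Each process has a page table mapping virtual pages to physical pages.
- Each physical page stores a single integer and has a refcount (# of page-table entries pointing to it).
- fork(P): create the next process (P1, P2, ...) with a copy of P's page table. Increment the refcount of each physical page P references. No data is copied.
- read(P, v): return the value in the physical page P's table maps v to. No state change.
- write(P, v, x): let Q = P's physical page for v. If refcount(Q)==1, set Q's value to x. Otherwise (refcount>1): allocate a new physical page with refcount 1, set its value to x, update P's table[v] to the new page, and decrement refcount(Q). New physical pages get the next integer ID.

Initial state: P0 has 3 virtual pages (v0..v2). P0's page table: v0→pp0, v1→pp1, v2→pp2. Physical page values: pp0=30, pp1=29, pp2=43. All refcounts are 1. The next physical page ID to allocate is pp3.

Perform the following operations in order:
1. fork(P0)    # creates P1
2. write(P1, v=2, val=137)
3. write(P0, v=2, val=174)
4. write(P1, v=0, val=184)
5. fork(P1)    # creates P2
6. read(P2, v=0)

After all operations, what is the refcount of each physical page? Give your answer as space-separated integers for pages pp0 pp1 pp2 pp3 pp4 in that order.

Op 1: fork(P0) -> P1. 3 ppages; refcounts: pp0:2 pp1:2 pp2:2
Op 2: write(P1, v2, 137). refcount(pp2)=2>1 -> COPY to pp3. 4 ppages; refcounts: pp0:2 pp1:2 pp2:1 pp3:1
Op 3: write(P0, v2, 174). refcount(pp2)=1 -> write in place. 4 ppages; refcounts: pp0:2 pp1:2 pp2:1 pp3:1
Op 4: write(P1, v0, 184). refcount(pp0)=2>1 -> COPY to pp4. 5 ppages; refcounts: pp0:1 pp1:2 pp2:1 pp3:1 pp4:1
Op 5: fork(P1) -> P2. 5 ppages; refcounts: pp0:1 pp1:3 pp2:1 pp3:2 pp4:2
Op 6: read(P2, v0) -> 184. No state change.

Answer: 1 3 1 2 2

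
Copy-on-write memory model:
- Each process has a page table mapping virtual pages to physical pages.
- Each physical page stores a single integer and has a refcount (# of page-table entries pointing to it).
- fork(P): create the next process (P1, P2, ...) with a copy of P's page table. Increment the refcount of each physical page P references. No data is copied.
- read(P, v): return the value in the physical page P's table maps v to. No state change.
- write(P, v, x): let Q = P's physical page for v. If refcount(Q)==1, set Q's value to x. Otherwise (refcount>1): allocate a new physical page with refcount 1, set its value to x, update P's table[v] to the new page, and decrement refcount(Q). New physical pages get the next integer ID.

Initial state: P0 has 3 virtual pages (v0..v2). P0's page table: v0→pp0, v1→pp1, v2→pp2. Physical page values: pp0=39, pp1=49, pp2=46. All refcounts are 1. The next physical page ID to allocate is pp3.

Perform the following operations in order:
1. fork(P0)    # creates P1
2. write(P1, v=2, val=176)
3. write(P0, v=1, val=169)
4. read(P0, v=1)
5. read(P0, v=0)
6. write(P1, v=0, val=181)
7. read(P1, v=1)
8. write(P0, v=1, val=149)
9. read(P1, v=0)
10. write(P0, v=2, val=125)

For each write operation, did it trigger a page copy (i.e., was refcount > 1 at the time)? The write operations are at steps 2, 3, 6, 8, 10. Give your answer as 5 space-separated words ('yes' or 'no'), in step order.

Op 1: fork(P0) -> P1. 3 ppages; refcounts: pp0:2 pp1:2 pp2:2
Op 2: write(P1, v2, 176). refcount(pp2)=2>1 -> COPY to pp3. 4 ppages; refcounts: pp0:2 pp1:2 pp2:1 pp3:1
Op 3: write(P0, v1, 169). refcount(pp1)=2>1 -> COPY to pp4. 5 ppages; refcounts: pp0:2 pp1:1 pp2:1 pp3:1 pp4:1
Op 4: read(P0, v1) -> 169. No state change.
Op 5: read(P0, v0) -> 39. No state change.
Op 6: write(P1, v0, 181). refcount(pp0)=2>1 -> COPY to pp5. 6 ppages; refcounts: pp0:1 pp1:1 pp2:1 pp3:1 pp4:1 pp5:1
Op 7: read(P1, v1) -> 49. No state change.
Op 8: write(P0, v1, 149). refcount(pp4)=1 -> write in place. 6 ppages; refcounts: pp0:1 pp1:1 pp2:1 pp3:1 pp4:1 pp5:1
Op 9: read(P1, v0) -> 181. No state change.
Op 10: write(P0, v2, 125). refcount(pp2)=1 -> write in place. 6 ppages; refcounts: pp0:1 pp1:1 pp2:1 pp3:1 pp4:1 pp5:1

yes yes yes no no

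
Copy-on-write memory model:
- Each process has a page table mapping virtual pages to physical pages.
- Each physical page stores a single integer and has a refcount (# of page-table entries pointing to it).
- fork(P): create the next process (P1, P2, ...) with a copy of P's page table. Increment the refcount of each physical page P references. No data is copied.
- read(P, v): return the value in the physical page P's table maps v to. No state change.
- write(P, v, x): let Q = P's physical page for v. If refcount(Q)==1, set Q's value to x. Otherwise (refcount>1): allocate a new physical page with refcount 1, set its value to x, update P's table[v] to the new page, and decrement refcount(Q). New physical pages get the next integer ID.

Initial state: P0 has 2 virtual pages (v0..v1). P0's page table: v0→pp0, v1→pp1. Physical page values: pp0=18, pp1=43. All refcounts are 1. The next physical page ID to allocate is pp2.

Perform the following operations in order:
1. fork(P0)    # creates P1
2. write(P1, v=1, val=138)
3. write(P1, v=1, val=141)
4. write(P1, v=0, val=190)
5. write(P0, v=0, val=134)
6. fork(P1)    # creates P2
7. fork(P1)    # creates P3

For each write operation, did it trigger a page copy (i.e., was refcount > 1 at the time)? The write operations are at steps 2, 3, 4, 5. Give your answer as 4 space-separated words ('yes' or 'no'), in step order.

Op 1: fork(P0) -> P1. 2 ppages; refcounts: pp0:2 pp1:2
Op 2: write(P1, v1, 138). refcount(pp1)=2>1 -> COPY to pp2. 3 ppages; refcounts: pp0:2 pp1:1 pp2:1
Op 3: write(P1, v1, 141). refcount(pp2)=1 -> write in place. 3 ppages; refcounts: pp0:2 pp1:1 pp2:1
Op 4: write(P1, v0, 190). refcount(pp0)=2>1 -> COPY to pp3. 4 ppages; refcounts: pp0:1 pp1:1 pp2:1 pp3:1
Op 5: write(P0, v0, 134). refcount(pp0)=1 -> write in place. 4 ppages; refcounts: pp0:1 pp1:1 pp2:1 pp3:1
Op 6: fork(P1) -> P2. 4 ppages; refcounts: pp0:1 pp1:1 pp2:2 pp3:2
Op 7: fork(P1) -> P3. 4 ppages; refcounts: pp0:1 pp1:1 pp2:3 pp3:3

yes no yes no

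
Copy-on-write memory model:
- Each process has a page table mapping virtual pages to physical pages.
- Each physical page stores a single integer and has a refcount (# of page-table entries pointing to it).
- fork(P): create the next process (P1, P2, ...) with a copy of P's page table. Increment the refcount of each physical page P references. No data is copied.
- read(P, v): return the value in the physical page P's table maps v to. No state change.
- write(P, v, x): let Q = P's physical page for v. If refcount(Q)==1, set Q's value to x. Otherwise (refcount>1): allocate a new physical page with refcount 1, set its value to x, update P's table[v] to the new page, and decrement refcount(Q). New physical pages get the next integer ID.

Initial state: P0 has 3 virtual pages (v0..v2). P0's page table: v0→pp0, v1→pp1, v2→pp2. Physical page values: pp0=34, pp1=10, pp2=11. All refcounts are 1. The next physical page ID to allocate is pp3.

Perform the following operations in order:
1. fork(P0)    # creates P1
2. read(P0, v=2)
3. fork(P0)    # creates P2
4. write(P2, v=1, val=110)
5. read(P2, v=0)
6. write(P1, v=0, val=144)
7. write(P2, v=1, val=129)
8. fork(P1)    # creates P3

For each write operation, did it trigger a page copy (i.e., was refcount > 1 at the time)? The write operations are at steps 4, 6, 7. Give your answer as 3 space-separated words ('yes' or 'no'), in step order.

Op 1: fork(P0) -> P1. 3 ppages; refcounts: pp0:2 pp1:2 pp2:2
Op 2: read(P0, v2) -> 11. No state change.
Op 3: fork(P0) -> P2. 3 ppages; refcounts: pp0:3 pp1:3 pp2:3
Op 4: write(P2, v1, 110). refcount(pp1)=3>1 -> COPY to pp3. 4 ppages; refcounts: pp0:3 pp1:2 pp2:3 pp3:1
Op 5: read(P2, v0) -> 34. No state change.
Op 6: write(P1, v0, 144). refcount(pp0)=3>1 -> COPY to pp4. 5 ppages; refcounts: pp0:2 pp1:2 pp2:3 pp3:1 pp4:1
Op 7: write(P2, v1, 129). refcount(pp3)=1 -> write in place. 5 ppages; refcounts: pp0:2 pp1:2 pp2:3 pp3:1 pp4:1
Op 8: fork(P1) -> P3. 5 ppages; refcounts: pp0:2 pp1:3 pp2:4 pp3:1 pp4:2

yes yes no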